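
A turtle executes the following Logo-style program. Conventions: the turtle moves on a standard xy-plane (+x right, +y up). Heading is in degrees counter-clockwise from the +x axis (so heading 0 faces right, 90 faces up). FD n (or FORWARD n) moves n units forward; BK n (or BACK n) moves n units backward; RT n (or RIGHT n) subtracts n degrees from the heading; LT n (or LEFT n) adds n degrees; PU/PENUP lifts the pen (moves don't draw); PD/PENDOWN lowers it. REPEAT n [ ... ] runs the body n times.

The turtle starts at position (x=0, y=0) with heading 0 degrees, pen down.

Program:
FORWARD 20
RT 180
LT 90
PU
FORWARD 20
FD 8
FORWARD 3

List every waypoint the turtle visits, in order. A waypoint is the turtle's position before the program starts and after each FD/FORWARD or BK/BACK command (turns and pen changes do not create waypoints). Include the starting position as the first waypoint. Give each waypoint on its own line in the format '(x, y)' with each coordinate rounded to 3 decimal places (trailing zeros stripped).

Executing turtle program step by step:
Start: pos=(0,0), heading=0, pen down
FD 20: (0,0) -> (20,0) [heading=0, draw]
RT 180: heading 0 -> 180
LT 90: heading 180 -> 270
PU: pen up
FD 20: (20,0) -> (20,-20) [heading=270, move]
FD 8: (20,-20) -> (20,-28) [heading=270, move]
FD 3: (20,-28) -> (20,-31) [heading=270, move]
Final: pos=(20,-31), heading=270, 1 segment(s) drawn
Waypoints (5 total):
(0, 0)
(20, 0)
(20, -20)
(20, -28)
(20, -31)

Answer: (0, 0)
(20, 0)
(20, -20)
(20, -28)
(20, -31)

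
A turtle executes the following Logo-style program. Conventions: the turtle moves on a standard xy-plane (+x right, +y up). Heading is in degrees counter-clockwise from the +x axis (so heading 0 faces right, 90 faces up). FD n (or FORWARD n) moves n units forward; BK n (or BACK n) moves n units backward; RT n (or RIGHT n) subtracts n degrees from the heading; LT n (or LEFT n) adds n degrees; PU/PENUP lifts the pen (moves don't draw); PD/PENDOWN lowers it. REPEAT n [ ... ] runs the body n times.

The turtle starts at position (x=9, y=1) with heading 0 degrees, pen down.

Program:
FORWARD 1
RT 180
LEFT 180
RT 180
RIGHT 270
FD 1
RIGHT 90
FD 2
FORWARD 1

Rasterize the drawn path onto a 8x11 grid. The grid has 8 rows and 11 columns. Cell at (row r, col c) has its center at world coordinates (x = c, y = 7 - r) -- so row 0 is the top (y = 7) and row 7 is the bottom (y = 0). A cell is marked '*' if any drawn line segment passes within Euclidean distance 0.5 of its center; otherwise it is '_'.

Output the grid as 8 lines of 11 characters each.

Segment 0: (9,1) -> (10,1)
Segment 1: (10,1) -> (10,0)
Segment 2: (10,0) -> (8,-0)
Segment 3: (8,-0) -> (7,-0)

Answer: ___________
___________
___________
___________
___________
___________
_________**
_______****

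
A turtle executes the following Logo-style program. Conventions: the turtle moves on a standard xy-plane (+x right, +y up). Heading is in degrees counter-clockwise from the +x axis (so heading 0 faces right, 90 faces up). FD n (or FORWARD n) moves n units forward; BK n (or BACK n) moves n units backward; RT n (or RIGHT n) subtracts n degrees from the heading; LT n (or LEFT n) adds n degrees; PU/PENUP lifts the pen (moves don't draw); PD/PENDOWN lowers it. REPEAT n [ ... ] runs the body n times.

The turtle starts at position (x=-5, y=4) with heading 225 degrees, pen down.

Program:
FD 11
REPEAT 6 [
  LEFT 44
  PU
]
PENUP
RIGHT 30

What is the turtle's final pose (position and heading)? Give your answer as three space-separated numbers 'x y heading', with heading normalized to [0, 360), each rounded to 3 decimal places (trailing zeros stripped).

Executing turtle program step by step:
Start: pos=(-5,4), heading=225, pen down
FD 11: (-5,4) -> (-12.778,-3.778) [heading=225, draw]
REPEAT 6 [
  -- iteration 1/6 --
  LT 44: heading 225 -> 269
  PU: pen up
  -- iteration 2/6 --
  LT 44: heading 269 -> 313
  PU: pen up
  -- iteration 3/6 --
  LT 44: heading 313 -> 357
  PU: pen up
  -- iteration 4/6 --
  LT 44: heading 357 -> 41
  PU: pen up
  -- iteration 5/6 --
  LT 44: heading 41 -> 85
  PU: pen up
  -- iteration 6/6 --
  LT 44: heading 85 -> 129
  PU: pen up
]
PU: pen up
RT 30: heading 129 -> 99
Final: pos=(-12.778,-3.778), heading=99, 1 segment(s) drawn

Answer: -12.778 -3.778 99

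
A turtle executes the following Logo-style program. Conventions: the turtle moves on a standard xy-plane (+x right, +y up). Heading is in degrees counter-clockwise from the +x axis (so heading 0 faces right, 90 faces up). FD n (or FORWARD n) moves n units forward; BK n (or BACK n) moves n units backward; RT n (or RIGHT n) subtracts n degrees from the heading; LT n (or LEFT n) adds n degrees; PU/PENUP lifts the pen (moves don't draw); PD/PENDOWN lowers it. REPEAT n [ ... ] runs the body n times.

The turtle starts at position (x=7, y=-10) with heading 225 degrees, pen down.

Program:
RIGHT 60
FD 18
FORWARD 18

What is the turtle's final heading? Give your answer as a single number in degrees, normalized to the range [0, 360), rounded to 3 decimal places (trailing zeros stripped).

Executing turtle program step by step:
Start: pos=(7,-10), heading=225, pen down
RT 60: heading 225 -> 165
FD 18: (7,-10) -> (-10.387,-5.341) [heading=165, draw]
FD 18: (-10.387,-5.341) -> (-27.773,-0.683) [heading=165, draw]
Final: pos=(-27.773,-0.683), heading=165, 2 segment(s) drawn

Answer: 165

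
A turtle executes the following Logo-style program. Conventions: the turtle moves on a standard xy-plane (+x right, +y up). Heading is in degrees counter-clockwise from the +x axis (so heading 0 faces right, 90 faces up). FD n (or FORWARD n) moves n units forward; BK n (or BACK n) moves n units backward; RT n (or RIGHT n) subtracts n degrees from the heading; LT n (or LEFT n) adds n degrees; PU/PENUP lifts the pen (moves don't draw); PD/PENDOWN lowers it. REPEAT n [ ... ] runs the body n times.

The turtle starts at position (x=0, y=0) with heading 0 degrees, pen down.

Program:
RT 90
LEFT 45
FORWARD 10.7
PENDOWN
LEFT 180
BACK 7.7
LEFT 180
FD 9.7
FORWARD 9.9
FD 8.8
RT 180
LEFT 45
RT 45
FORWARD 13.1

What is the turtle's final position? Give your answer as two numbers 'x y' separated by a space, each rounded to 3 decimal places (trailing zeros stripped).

Executing turtle program step by step:
Start: pos=(0,0), heading=0, pen down
RT 90: heading 0 -> 270
LT 45: heading 270 -> 315
FD 10.7: (0,0) -> (7.566,-7.566) [heading=315, draw]
PD: pen down
LT 180: heading 315 -> 135
BK 7.7: (7.566,-7.566) -> (13.011,-13.011) [heading=135, draw]
LT 180: heading 135 -> 315
FD 9.7: (13.011,-13.011) -> (19.87,-19.87) [heading=315, draw]
FD 9.9: (19.87,-19.87) -> (26.87,-26.87) [heading=315, draw]
FD 8.8: (26.87,-26.87) -> (33.093,-33.093) [heading=315, draw]
RT 180: heading 315 -> 135
LT 45: heading 135 -> 180
RT 45: heading 180 -> 135
FD 13.1: (33.093,-33.093) -> (23.829,-23.829) [heading=135, draw]
Final: pos=(23.829,-23.829), heading=135, 6 segment(s) drawn

Answer: 23.829 -23.829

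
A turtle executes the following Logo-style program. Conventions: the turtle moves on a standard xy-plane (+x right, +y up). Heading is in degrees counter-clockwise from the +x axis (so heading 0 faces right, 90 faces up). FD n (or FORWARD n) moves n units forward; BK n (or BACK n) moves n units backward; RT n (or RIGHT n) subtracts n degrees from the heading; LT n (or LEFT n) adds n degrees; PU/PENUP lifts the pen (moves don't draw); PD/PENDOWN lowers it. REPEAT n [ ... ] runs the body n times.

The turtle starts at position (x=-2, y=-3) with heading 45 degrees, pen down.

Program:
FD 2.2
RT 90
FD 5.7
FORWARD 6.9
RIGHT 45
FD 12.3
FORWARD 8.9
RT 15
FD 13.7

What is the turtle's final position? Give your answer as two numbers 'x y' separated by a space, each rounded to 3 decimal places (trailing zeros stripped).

Executing turtle program step by step:
Start: pos=(-2,-3), heading=45, pen down
FD 2.2: (-2,-3) -> (-0.444,-1.444) [heading=45, draw]
RT 90: heading 45 -> 315
FD 5.7: (-0.444,-1.444) -> (3.586,-5.475) [heading=315, draw]
FD 6.9: (3.586,-5.475) -> (8.465,-10.354) [heading=315, draw]
RT 45: heading 315 -> 270
FD 12.3: (8.465,-10.354) -> (8.465,-22.654) [heading=270, draw]
FD 8.9: (8.465,-22.654) -> (8.465,-31.554) [heading=270, draw]
RT 15: heading 270 -> 255
FD 13.7: (8.465,-31.554) -> (4.919,-44.787) [heading=255, draw]
Final: pos=(4.919,-44.787), heading=255, 6 segment(s) drawn

Answer: 4.919 -44.787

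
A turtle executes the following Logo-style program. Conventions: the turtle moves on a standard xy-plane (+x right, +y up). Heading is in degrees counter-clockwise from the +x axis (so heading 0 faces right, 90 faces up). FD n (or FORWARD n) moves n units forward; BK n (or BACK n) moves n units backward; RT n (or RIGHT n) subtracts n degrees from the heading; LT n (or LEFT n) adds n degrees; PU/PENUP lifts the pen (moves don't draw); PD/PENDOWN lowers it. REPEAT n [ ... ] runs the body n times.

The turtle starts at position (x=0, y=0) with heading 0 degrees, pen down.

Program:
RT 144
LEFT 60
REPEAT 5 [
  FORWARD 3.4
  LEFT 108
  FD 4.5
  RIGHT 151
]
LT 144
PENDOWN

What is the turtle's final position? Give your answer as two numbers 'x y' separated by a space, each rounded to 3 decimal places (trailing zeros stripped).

Executing turtle program step by step:
Start: pos=(0,0), heading=0, pen down
RT 144: heading 0 -> 216
LT 60: heading 216 -> 276
REPEAT 5 [
  -- iteration 1/5 --
  FD 3.4: (0,0) -> (0.355,-3.381) [heading=276, draw]
  LT 108: heading 276 -> 24
  FD 4.5: (0.355,-3.381) -> (4.466,-1.551) [heading=24, draw]
  RT 151: heading 24 -> 233
  -- iteration 2/5 --
  FD 3.4: (4.466,-1.551) -> (2.42,-4.266) [heading=233, draw]
  LT 108: heading 233 -> 341
  FD 4.5: (2.42,-4.266) -> (6.675,-5.731) [heading=341, draw]
  RT 151: heading 341 -> 190
  -- iteration 3/5 --
  FD 3.4: (6.675,-5.731) -> (3.327,-6.322) [heading=190, draw]
  LT 108: heading 190 -> 298
  FD 4.5: (3.327,-6.322) -> (5.439,-10.295) [heading=298, draw]
  RT 151: heading 298 -> 147
  -- iteration 4/5 --
  FD 3.4: (5.439,-10.295) -> (2.588,-8.443) [heading=147, draw]
  LT 108: heading 147 -> 255
  FD 4.5: (2.588,-8.443) -> (1.423,-12.79) [heading=255, draw]
  RT 151: heading 255 -> 104
  -- iteration 5/5 --
  FD 3.4: (1.423,-12.79) -> (0.601,-9.491) [heading=104, draw]
  LT 108: heading 104 -> 212
  FD 4.5: (0.601,-9.491) -> (-3.216,-11.876) [heading=212, draw]
  RT 151: heading 212 -> 61
]
LT 144: heading 61 -> 205
PD: pen down
Final: pos=(-3.216,-11.876), heading=205, 10 segment(s) drawn

Answer: -3.216 -11.876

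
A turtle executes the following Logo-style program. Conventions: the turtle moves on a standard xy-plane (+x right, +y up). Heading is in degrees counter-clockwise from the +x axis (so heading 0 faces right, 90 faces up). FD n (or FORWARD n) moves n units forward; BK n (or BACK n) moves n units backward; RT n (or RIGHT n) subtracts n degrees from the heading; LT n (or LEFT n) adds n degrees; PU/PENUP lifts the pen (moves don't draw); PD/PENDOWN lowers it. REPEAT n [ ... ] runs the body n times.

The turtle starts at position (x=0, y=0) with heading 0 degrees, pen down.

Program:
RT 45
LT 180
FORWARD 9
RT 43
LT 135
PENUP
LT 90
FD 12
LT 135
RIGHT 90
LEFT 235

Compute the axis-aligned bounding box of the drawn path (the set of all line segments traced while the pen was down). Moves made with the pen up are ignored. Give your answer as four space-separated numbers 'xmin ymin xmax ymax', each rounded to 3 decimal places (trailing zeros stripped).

Executing turtle program step by step:
Start: pos=(0,0), heading=0, pen down
RT 45: heading 0 -> 315
LT 180: heading 315 -> 135
FD 9: (0,0) -> (-6.364,6.364) [heading=135, draw]
RT 43: heading 135 -> 92
LT 135: heading 92 -> 227
PU: pen up
LT 90: heading 227 -> 317
FD 12: (-6.364,6.364) -> (2.412,-1.82) [heading=317, move]
LT 135: heading 317 -> 92
RT 90: heading 92 -> 2
LT 235: heading 2 -> 237
Final: pos=(2.412,-1.82), heading=237, 1 segment(s) drawn

Segment endpoints: x in {-6.364, 0}, y in {0, 6.364}
xmin=-6.364, ymin=0, xmax=0, ymax=6.364

Answer: -6.364 0 0 6.364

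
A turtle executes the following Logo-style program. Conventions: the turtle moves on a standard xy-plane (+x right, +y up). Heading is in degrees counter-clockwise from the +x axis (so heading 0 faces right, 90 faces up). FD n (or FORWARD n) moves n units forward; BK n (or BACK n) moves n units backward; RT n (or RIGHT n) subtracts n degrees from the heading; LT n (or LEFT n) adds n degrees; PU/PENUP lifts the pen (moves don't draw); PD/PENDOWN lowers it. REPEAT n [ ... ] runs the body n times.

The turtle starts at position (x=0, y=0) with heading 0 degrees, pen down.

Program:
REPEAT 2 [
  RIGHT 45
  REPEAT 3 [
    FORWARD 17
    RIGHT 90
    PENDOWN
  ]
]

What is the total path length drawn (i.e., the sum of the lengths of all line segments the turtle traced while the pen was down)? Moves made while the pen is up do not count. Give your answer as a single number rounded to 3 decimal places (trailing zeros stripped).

Executing turtle program step by step:
Start: pos=(0,0), heading=0, pen down
REPEAT 2 [
  -- iteration 1/2 --
  RT 45: heading 0 -> 315
  REPEAT 3 [
    -- iteration 1/3 --
    FD 17: (0,0) -> (12.021,-12.021) [heading=315, draw]
    RT 90: heading 315 -> 225
    PD: pen down
    -- iteration 2/3 --
    FD 17: (12.021,-12.021) -> (0,-24.042) [heading=225, draw]
    RT 90: heading 225 -> 135
    PD: pen down
    -- iteration 3/3 --
    FD 17: (0,-24.042) -> (-12.021,-12.021) [heading=135, draw]
    RT 90: heading 135 -> 45
    PD: pen down
  ]
  -- iteration 2/2 --
  RT 45: heading 45 -> 0
  REPEAT 3 [
    -- iteration 1/3 --
    FD 17: (-12.021,-12.021) -> (4.979,-12.021) [heading=0, draw]
    RT 90: heading 0 -> 270
    PD: pen down
    -- iteration 2/3 --
    FD 17: (4.979,-12.021) -> (4.979,-29.021) [heading=270, draw]
    RT 90: heading 270 -> 180
    PD: pen down
    -- iteration 3/3 --
    FD 17: (4.979,-29.021) -> (-12.021,-29.021) [heading=180, draw]
    RT 90: heading 180 -> 90
    PD: pen down
  ]
]
Final: pos=(-12.021,-29.021), heading=90, 6 segment(s) drawn

Segment lengths:
  seg 1: (0,0) -> (12.021,-12.021), length = 17
  seg 2: (12.021,-12.021) -> (0,-24.042), length = 17
  seg 3: (0,-24.042) -> (-12.021,-12.021), length = 17
  seg 4: (-12.021,-12.021) -> (4.979,-12.021), length = 17
  seg 5: (4.979,-12.021) -> (4.979,-29.021), length = 17
  seg 6: (4.979,-29.021) -> (-12.021,-29.021), length = 17
Total = 102

Answer: 102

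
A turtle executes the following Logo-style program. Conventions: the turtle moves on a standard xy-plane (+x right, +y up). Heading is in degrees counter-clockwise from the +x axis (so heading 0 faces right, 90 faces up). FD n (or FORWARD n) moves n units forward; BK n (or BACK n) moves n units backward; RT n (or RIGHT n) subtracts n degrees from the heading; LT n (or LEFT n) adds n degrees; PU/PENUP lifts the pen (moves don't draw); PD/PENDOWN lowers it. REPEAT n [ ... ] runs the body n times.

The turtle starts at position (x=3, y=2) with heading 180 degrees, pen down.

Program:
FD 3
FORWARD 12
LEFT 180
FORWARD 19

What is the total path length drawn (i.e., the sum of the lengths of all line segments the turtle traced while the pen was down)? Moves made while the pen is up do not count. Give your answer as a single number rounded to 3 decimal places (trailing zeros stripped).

Executing turtle program step by step:
Start: pos=(3,2), heading=180, pen down
FD 3: (3,2) -> (0,2) [heading=180, draw]
FD 12: (0,2) -> (-12,2) [heading=180, draw]
LT 180: heading 180 -> 0
FD 19: (-12,2) -> (7,2) [heading=0, draw]
Final: pos=(7,2), heading=0, 3 segment(s) drawn

Segment lengths:
  seg 1: (3,2) -> (0,2), length = 3
  seg 2: (0,2) -> (-12,2), length = 12
  seg 3: (-12,2) -> (7,2), length = 19
Total = 34

Answer: 34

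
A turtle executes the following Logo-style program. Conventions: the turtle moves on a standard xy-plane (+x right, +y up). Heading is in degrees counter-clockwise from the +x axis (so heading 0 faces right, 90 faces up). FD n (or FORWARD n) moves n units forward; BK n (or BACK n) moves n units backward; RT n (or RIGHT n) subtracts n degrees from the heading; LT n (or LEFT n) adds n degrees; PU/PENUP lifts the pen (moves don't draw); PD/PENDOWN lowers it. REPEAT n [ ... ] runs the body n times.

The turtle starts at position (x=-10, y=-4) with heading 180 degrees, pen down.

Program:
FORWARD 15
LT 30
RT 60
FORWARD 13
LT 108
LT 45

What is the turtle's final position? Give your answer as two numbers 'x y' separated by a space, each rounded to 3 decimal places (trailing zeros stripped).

Answer: -36.258 2.5

Derivation:
Executing turtle program step by step:
Start: pos=(-10,-4), heading=180, pen down
FD 15: (-10,-4) -> (-25,-4) [heading=180, draw]
LT 30: heading 180 -> 210
RT 60: heading 210 -> 150
FD 13: (-25,-4) -> (-36.258,2.5) [heading=150, draw]
LT 108: heading 150 -> 258
LT 45: heading 258 -> 303
Final: pos=(-36.258,2.5), heading=303, 2 segment(s) drawn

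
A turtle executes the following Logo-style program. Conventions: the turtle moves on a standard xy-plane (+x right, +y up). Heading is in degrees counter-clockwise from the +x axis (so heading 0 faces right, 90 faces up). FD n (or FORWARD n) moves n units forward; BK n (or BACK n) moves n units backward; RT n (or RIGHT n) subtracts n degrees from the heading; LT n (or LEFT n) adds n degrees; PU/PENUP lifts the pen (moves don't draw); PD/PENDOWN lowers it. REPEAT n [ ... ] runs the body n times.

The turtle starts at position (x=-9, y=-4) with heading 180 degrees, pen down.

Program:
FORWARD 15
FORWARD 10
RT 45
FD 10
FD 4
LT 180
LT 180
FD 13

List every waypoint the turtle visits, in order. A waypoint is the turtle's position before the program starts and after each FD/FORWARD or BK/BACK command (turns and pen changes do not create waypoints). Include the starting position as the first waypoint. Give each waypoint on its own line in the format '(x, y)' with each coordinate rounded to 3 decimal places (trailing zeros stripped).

Executing turtle program step by step:
Start: pos=(-9,-4), heading=180, pen down
FD 15: (-9,-4) -> (-24,-4) [heading=180, draw]
FD 10: (-24,-4) -> (-34,-4) [heading=180, draw]
RT 45: heading 180 -> 135
FD 10: (-34,-4) -> (-41.071,3.071) [heading=135, draw]
FD 4: (-41.071,3.071) -> (-43.899,5.899) [heading=135, draw]
LT 180: heading 135 -> 315
LT 180: heading 315 -> 135
FD 13: (-43.899,5.899) -> (-53.092,15.092) [heading=135, draw]
Final: pos=(-53.092,15.092), heading=135, 5 segment(s) drawn
Waypoints (6 total):
(-9, -4)
(-24, -4)
(-34, -4)
(-41.071, 3.071)
(-43.899, 5.899)
(-53.092, 15.092)

Answer: (-9, -4)
(-24, -4)
(-34, -4)
(-41.071, 3.071)
(-43.899, 5.899)
(-53.092, 15.092)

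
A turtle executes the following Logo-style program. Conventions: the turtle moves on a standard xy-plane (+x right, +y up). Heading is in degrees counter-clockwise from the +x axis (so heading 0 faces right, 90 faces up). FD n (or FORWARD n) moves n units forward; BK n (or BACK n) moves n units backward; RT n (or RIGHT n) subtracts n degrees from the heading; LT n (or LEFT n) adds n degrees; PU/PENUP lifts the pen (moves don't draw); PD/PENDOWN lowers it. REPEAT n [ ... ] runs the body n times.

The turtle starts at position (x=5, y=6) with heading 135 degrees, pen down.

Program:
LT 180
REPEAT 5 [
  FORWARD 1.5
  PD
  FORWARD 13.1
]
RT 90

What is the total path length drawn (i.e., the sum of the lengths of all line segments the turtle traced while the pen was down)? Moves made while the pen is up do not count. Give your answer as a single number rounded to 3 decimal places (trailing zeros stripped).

Answer: 73

Derivation:
Executing turtle program step by step:
Start: pos=(5,6), heading=135, pen down
LT 180: heading 135 -> 315
REPEAT 5 [
  -- iteration 1/5 --
  FD 1.5: (5,6) -> (6.061,4.939) [heading=315, draw]
  PD: pen down
  FD 13.1: (6.061,4.939) -> (15.324,-4.324) [heading=315, draw]
  -- iteration 2/5 --
  FD 1.5: (15.324,-4.324) -> (16.384,-5.384) [heading=315, draw]
  PD: pen down
  FD 13.1: (16.384,-5.384) -> (25.648,-14.648) [heading=315, draw]
  -- iteration 3/5 --
  FD 1.5: (25.648,-14.648) -> (26.708,-15.708) [heading=315, draw]
  PD: pen down
  FD 13.1: (26.708,-15.708) -> (35.971,-24.971) [heading=315, draw]
  -- iteration 4/5 --
  FD 1.5: (35.971,-24.971) -> (37.032,-26.032) [heading=315, draw]
  PD: pen down
  FD 13.1: (37.032,-26.032) -> (46.295,-35.295) [heading=315, draw]
  -- iteration 5/5 --
  FD 1.5: (46.295,-35.295) -> (47.356,-36.356) [heading=315, draw]
  PD: pen down
  FD 13.1: (47.356,-36.356) -> (56.619,-45.619) [heading=315, draw]
]
RT 90: heading 315 -> 225
Final: pos=(56.619,-45.619), heading=225, 10 segment(s) drawn

Segment lengths:
  seg 1: (5,6) -> (6.061,4.939), length = 1.5
  seg 2: (6.061,4.939) -> (15.324,-4.324), length = 13.1
  seg 3: (15.324,-4.324) -> (16.384,-5.384), length = 1.5
  seg 4: (16.384,-5.384) -> (25.648,-14.648), length = 13.1
  seg 5: (25.648,-14.648) -> (26.708,-15.708), length = 1.5
  seg 6: (26.708,-15.708) -> (35.971,-24.971), length = 13.1
  seg 7: (35.971,-24.971) -> (37.032,-26.032), length = 1.5
  seg 8: (37.032,-26.032) -> (46.295,-35.295), length = 13.1
  seg 9: (46.295,-35.295) -> (47.356,-36.356), length = 1.5
  seg 10: (47.356,-36.356) -> (56.619,-45.619), length = 13.1
Total = 73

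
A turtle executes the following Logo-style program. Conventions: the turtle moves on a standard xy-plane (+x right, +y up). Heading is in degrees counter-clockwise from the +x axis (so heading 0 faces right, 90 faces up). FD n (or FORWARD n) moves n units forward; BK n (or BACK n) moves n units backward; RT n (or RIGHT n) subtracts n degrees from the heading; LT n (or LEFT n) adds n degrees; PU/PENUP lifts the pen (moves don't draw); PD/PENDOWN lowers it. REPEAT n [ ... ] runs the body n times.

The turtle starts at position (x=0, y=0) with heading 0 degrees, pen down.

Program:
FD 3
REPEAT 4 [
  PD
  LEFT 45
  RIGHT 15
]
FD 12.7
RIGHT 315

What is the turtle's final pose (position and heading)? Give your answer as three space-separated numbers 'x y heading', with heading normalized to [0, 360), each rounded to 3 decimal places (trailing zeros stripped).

Executing turtle program step by step:
Start: pos=(0,0), heading=0, pen down
FD 3: (0,0) -> (3,0) [heading=0, draw]
REPEAT 4 [
  -- iteration 1/4 --
  PD: pen down
  LT 45: heading 0 -> 45
  RT 15: heading 45 -> 30
  -- iteration 2/4 --
  PD: pen down
  LT 45: heading 30 -> 75
  RT 15: heading 75 -> 60
  -- iteration 3/4 --
  PD: pen down
  LT 45: heading 60 -> 105
  RT 15: heading 105 -> 90
  -- iteration 4/4 --
  PD: pen down
  LT 45: heading 90 -> 135
  RT 15: heading 135 -> 120
]
FD 12.7: (3,0) -> (-3.35,10.999) [heading=120, draw]
RT 315: heading 120 -> 165
Final: pos=(-3.35,10.999), heading=165, 2 segment(s) drawn

Answer: -3.35 10.999 165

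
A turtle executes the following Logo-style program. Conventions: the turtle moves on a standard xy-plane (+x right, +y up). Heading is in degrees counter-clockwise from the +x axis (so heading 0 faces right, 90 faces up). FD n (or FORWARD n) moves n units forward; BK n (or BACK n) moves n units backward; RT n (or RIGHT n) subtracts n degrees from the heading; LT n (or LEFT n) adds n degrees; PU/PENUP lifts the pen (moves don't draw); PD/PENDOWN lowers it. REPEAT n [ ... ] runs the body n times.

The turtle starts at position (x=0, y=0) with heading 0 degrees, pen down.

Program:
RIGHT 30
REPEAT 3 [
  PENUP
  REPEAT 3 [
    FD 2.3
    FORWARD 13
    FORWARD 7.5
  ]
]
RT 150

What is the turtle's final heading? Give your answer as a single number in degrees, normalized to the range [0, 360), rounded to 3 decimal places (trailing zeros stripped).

Answer: 180

Derivation:
Executing turtle program step by step:
Start: pos=(0,0), heading=0, pen down
RT 30: heading 0 -> 330
REPEAT 3 [
  -- iteration 1/3 --
  PU: pen up
  REPEAT 3 [
    -- iteration 1/3 --
    FD 2.3: (0,0) -> (1.992,-1.15) [heading=330, move]
    FD 13: (1.992,-1.15) -> (13.25,-7.65) [heading=330, move]
    FD 7.5: (13.25,-7.65) -> (19.745,-11.4) [heading=330, move]
    -- iteration 2/3 --
    FD 2.3: (19.745,-11.4) -> (21.737,-12.55) [heading=330, move]
    FD 13: (21.737,-12.55) -> (32.996,-19.05) [heading=330, move]
    FD 7.5: (32.996,-19.05) -> (39.491,-22.8) [heading=330, move]
    -- iteration 3/3 --
    FD 2.3: (39.491,-22.8) -> (41.483,-23.95) [heading=330, move]
    FD 13: (41.483,-23.95) -> (52.741,-30.45) [heading=330, move]
    FD 7.5: (52.741,-30.45) -> (59.236,-34.2) [heading=330, move]
  ]
  -- iteration 2/3 --
  PU: pen up
  REPEAT 3 [
    -- iteration 1/3 --
    FD 2.3: (59.236,-34.2) -> (61.228,-35.35) [heading=330, move]
    FD 13: (61.228,-35.35) -> (72.486,-41.85) [heading=330, move]
    FD 7.5: (72.486,-41.85) -> (78.982,-45.6) [heading=330, move]
    -- iteration 2/3 --
    FD 2.3: (78.982,-45.6) -> (80.973,-46.75) [heading=330, move]
    FD 13: (80.973,-46.75) -> (92.232,-53.25) [heading=330, move]
    FD 7.5: (92.232,-53.25) -> (98.727,-57) [heading=330, move]
    -- iteration 3/3 --
    FD 2.3: (98.727,-57) -> (100.719,-58.15) [heading=330, move]
    FD 13: (100.719,-58.15) -> (111.977,-64.65) [heading=330, move]
    FD 7.5: (111.977,-64.65) -> (118.472,-68.4) [heading=330, move]
  ]
  -- iteration 3/3 --
  PU: pen up
  REPEAT 3 [
    -- iteration 1/3 --
    FD 2.3: (118.472,-68.4) -> (120.464,-69.55) [heading=330, move]
    FD 13: (120.464,-69.55) -> (131.722,-76.05) [heading=330, move]
    FD 7.5: (131.722,-76.05) -> (138.218,-79.8) [heading=330, move]
    -- iteration 2/3 --
    FD 2.3: (138.218,-79.8) -> (140.21,-80.95) [heading=330, move]
    FD 13: (140.21,-80.95) -> (151.468,-87.45) [heading=330, move]
    FD 7.5: (151.468,-87.45) -> (157.963,-91.2) [heading=330, move]
    -- iteration 3/3 --
    FD 2.3: (157.963,-91.2) -> (159.955,-92.35) [heading=330, move]
    FD 13: (159.955,-92.35) -> (171.213,-98.85) [heading=330, move]
    FD 7.5: (171.213,-98.85) -> (177.708,-102.6) [heading=330, move]
  ]
]
RT 150: heading 330 -> 180
Final: pos=(177.708,-102.6), heading=180, 0 segment(s) drawn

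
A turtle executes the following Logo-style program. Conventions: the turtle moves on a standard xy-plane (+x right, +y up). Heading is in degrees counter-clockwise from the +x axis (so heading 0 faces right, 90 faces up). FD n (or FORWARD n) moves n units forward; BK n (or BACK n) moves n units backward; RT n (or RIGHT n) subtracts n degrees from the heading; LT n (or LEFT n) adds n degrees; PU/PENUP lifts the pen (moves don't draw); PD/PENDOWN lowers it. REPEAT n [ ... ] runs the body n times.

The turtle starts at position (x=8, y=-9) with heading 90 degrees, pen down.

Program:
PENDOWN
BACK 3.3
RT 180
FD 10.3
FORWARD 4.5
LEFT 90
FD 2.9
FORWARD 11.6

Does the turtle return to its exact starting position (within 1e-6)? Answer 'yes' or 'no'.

Executing turtle program step by step:
Start: pos=(8,-9), heading=90, pen down
PD: pen down
BK 3.3: (8,-9) -> (8,-12.3) [heading=90, draw]
RT 180: heading 90 -> 270
FD 10.3: (8,-12.3) -> (8,-22.6) [heading=270, draw]
FD 4.5: (8,-22.6) -> (8,-27.1) [heading=270, draw]
LT 90: heading 270 -> 0
FD 2.9: (8,-27.1) -> (10.9,-27.1) [heading=0, draw]
FD 11.6: (10.9,-27.1) -> (22.5,-27.1) [heading=0, draw]
Final: pos=(22.5,-27.1), heading=0, 5 segment(s) drawn

Start position: (8, -9)
Final position: (22.5, -27.1)
Distance = 23.192; >= 1e-6 -> NOT closed

Answer: no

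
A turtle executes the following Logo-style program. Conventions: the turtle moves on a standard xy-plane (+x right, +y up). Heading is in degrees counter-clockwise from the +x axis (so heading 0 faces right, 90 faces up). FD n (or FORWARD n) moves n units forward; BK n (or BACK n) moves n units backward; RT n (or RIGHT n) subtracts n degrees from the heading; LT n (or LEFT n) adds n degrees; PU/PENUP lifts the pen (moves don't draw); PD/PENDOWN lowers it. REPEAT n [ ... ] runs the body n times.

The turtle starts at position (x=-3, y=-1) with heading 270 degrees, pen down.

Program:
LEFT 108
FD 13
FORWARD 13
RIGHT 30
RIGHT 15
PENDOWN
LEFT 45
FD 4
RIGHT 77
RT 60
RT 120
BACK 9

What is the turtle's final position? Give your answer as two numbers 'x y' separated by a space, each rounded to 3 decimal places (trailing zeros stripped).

Answer: 30.167 0.556

Derivation:
Executing turtle program step by step:
Start: pos=(-3,-1), heading=270, pen down
LT 108: heading 270 -> 18
FD 13: (-3,-1) -> (9.364,3.017) [heading=18, draw]
FD 13: (9.364,3.017) -> (21.727,7.034) [heading=18, draw]
RT 30: heading 18 -> 348
RT 15: heading 348 -> 333
PD: pen down
LT 45: heading 333 -> 18
FD 4: (21.727,7.034) -> (25.532,8.271) [heading=18, draw]
RT 77: heading 18 -> 301
RT 60: heading 301 -> 241
RT 120: heading 241 -> 121
BK 9: (25.532,8.271) -> (30.167,0.556) [heading=121, draw]
Final: pos=(30.167,0.556), heading=121, 4 segment(s) drawn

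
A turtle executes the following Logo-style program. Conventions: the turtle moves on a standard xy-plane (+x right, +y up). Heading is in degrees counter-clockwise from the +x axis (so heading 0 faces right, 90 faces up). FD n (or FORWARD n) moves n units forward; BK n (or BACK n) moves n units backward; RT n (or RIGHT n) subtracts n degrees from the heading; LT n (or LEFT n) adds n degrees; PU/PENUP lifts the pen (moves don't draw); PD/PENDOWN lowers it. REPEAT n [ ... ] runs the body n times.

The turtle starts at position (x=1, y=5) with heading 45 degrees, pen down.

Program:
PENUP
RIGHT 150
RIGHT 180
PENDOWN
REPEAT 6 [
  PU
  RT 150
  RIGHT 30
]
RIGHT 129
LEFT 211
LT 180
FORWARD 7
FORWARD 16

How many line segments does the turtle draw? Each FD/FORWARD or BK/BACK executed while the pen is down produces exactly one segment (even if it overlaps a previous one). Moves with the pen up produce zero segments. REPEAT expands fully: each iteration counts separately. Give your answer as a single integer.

Executing turtle program step by step:
Start: pos=(1,5), heading=45, pen down
PU: pen up
RT 150: heading 45 -> 255
RT 180: heading 255 -> 75
PD: pen down
REPEAT 6 [
  -- iteration 1/6 --
  PU: pen up
  RT 150: heading 75 -> 285
  RT 30: heading 285 -> 255
  -- iteration 2/6 --
  PU: pen up
  RT 150: heading 255 -> 105
  RT 30: heading 105 -> 75
  -- iteration 3/6 --
  PU: pen up
  RT 150: heading 75 -> 285
  RT 30: heading 285 -> 255
  -- iteration 4/6 --
  PU: pen up
  RT 150: heading 255 -> 105
  RT 30: heading 105 -> 75
  -- iteration 5/6 --
  PU: pen up
  RT 150: heading 75 -> 285
  RT 30: heading 285 -> 255
  -- iteration 6/6 --
  PU: pen up
  RT 150: heading 255 -> 105
  RT 30: heading 105 -> 75
]
RT 129: heading 75 -> 306
LT 211: heading 306 -> 157
LT 180: heading 157 -> 337
FD 7: (1,5) -> (7.444,2.265) [heading=337, move]
FD 16: (7.444,2.265) -> (22.172,-3.987) [heading=337, move]
Final: pos=(22.172,-3.987), heading=337, 0 segment(s) drawn
Segments drawn: 0

Answer: 0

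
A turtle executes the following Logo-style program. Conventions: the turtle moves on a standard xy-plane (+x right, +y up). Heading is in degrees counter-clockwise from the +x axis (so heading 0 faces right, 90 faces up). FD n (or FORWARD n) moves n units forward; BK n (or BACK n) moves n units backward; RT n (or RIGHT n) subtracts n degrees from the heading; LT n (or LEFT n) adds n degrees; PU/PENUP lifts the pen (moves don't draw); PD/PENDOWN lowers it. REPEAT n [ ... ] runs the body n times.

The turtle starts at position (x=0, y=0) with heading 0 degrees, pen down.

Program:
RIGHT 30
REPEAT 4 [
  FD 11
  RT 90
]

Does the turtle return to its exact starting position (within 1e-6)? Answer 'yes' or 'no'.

Answer: yes

Derivation:
Executing turtle program step by step:
Start: pos=(0,0), heading=0, pen down
RT 30: heading 0 -> 330
REPEAT 4 [
  -- iteration 1/4 --
  FD 11: (0,0) -> (9.526,-5.5) [heading=330, draw]
  RT 90: heading 330 -> 240
  -- iteration 2/4 --
  FD 11: (9.526,-5.5) -> (4.026,-15.026) [heading=240, draw]
  RT 90: heading 240 -> 150
  -- iteration 3/4 --
  FD 11: (4.026,-15.026) -> (-5.5,-9.526) [heading=150, draw]
  RT 90: heading 150 -> 60
  -- iteration 4/4 --
  FD 11: (-5.5,-9.526) -> (0,0) [heading=60, draw]
  RT 90: heading 60 -> 330
]
Final: pos=(0,0), heading=330, 4 segment(s) drawn

Start position: (0, 0)
Final position: (0, 0)
Distance = 0; < 1e-6 -> CLOSED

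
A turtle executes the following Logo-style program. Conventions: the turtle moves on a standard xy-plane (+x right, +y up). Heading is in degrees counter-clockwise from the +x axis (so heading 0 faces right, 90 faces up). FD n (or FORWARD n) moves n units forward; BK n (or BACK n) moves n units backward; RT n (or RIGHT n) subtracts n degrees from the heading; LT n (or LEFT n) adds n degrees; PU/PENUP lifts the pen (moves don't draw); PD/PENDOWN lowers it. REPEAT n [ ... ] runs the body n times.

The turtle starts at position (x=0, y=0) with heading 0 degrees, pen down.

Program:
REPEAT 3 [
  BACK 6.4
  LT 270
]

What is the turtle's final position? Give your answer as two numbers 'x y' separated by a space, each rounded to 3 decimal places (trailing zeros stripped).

Executing turtle program step by step:
Start: pos=(0,0), heading=0, pen down
REPEAT 3 [
  -- iteration 1/3 --
  BK 6.4: (0,0) -> (-6.4,0) [heading=0, draw]
  LT 270: heading 0 -> 270
  -- iteration 2/3 --
  BK 6.4: (-6.4,0) -> (-6.4,6.4) [heading=270, draw]
  LT 270: heading 270 -> 180
  -- iteration 3/3 --
  BK 6.4: (-6.4,6.4) -> (0,6.4) [heading=180, draw]
  LT 270: heading 180 -> 90
]
Final: pos=(0,6.4), heading=90, 3 segment(s) drawn

Answer: 0 6.4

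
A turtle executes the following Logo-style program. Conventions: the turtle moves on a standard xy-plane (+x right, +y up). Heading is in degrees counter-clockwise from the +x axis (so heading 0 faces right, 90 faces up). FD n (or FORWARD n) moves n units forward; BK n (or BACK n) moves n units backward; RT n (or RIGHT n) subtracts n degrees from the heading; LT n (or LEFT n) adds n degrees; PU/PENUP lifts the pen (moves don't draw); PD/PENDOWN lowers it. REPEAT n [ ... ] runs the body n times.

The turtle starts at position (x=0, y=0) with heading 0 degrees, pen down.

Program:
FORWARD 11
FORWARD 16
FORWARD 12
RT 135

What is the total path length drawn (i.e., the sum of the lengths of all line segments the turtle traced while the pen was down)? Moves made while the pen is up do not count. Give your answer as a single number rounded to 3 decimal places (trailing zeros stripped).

Executing turtle program step by step:
Start: pos=(0,0), heading=0, pen down
FD 11: (0,0) -> (11,0) [heading=0, draw]
FD 16: (11,0) -> (27,0) [heading=0, draw]
FD 12: (27,0) -> (39,0) [heading=0, draw]
RT 135: heading 0 -> 225
Final: pos=(39,0), heading=225, 3 segment(s) drawn

Segment lengths:
  seg 1: (0,0) -> (11,0), length = 11
  seg 2: (11,0) -> (27,0), length = 16
  seg 3: (27,0) -> (39,0), length = 12
Total = 39

Answer: 39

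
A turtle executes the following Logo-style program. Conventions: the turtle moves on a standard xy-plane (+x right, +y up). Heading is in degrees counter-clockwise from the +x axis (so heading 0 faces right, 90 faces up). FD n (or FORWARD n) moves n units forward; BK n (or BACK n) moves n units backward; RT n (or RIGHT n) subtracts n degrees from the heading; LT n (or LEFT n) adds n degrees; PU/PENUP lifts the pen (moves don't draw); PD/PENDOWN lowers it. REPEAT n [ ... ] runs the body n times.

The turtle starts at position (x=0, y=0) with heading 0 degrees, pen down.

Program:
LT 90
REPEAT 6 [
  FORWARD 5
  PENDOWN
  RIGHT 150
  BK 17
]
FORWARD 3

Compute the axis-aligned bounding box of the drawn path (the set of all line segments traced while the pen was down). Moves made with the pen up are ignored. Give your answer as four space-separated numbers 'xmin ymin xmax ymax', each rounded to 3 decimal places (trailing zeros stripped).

Executing turtle program step by step:
Start: pos=(0,0), heading=0, pen down
LT 90: heading 0 -> 90
REPEAT 6 [
  -- iteration 1/6 --
  FD 5: (0,0) -> (0,5) [heading=90, draw]
  PD: pen down
  RT 150: heading 90 -> 300
  BK 17: (0,5) -> (-8.5,19.722) [heading=300, draw]
  -- iteration 2/6 --
  FD 5: (-8.5,19.722) -> (-6,15.392) [heading=300, draw]
  PD: pen down
  RT 150: heading 300 -> 150
  BK 17: (-6,15.392) -> (8.722,6.892) [heading=150, draw]
  -- iteration 3/6 --
  FD 5: (8.722,6.892) -> (4.392,9.392) [heading=150, draw]
  PD: pen down
  RT 150: heading 150 -> 0
  BK 17: (4.392,9.392) -> (-12.608,9.392) [heading=0, draw]
  -- iteration 4/6 --
  FD 5: (-12.608,9.392) -> (-7.608,9.392) [heading=0, draw]
  PD: pen down
  RT 150: heading 0 -> 210
  BK 17: (-7.608,9.392) -> (7.115,17.892) [heading=210, draw]
  -- iteration 5/6 --
  FD 5: (7.115,17.892) -> (2.785,15.392) [heading=210, draw]
  PD: pen down
  RT 150: heading 210 -> 60
  BK 17: (2.785,15.392) -> (-5.715,0.67) [heading=60, draw]
  -- iteration 6/6 --
  FD 5: (-5.715,0.67) -> (-3.215,5) [heading=60, draw]
  PD: pen down
  RT 150: heading 60 -> 270
  BK 17: (-3.215,5) -> (-3.215,22) [heading=270, draw]
]
FD 3: (-3.215,22) -> (-3.215,19) [heading=270, draw]
Final: pos=(-3.215,19), heading=270, 13 segment(s) drawn

Segment endpoints: x in {-12.608, -8.5, -7.608, -6, -5.715, -3.215, -3.215, -3.215, 0, 0, 2.785, 4.392, 7.115, 8.722}, y in {0, 0.67, 5, 5, 6.892, 9.392, 9.392, 9.392, 15.392, 15.392, 17.892, 19, 19.722, 22}
xmin=-12.608, ymin=0, xmax=8.722, ymax=22

Answer: -12.608 0 8.722 22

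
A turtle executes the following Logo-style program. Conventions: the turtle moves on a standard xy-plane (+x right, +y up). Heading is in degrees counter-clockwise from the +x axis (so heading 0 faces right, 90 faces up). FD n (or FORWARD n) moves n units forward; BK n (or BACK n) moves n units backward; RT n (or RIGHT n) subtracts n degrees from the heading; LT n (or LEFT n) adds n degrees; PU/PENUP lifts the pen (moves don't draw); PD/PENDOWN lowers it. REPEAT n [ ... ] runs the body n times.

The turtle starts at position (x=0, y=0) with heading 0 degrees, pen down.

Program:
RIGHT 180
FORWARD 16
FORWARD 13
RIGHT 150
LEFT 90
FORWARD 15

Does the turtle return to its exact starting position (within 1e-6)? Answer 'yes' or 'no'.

Answer: no

Derivation:
Executing turtle program step by step:
Start: pos=(0,0), heading=0, pen down
RT 180: heading 0 -> 180
FD 16: (0,0) -> (-16,0) [heading=180, draw]
FD 13: (-16,0) -> (-29,0) [heading=180, draw]
RT 150: heading 180 -> 30
LT 90: heading 30 -> 120
FD 15: (-29,0) -> (-36.5,12.99) [heading=120, draw]
Final: pos=(-36.5,12.99), heading=120, 3 segment(s) drawn

Start position: (0, 0)
Final position: (-36.5, 12.99)
Distance = 38.743; >= 1e-6 -> NOT closed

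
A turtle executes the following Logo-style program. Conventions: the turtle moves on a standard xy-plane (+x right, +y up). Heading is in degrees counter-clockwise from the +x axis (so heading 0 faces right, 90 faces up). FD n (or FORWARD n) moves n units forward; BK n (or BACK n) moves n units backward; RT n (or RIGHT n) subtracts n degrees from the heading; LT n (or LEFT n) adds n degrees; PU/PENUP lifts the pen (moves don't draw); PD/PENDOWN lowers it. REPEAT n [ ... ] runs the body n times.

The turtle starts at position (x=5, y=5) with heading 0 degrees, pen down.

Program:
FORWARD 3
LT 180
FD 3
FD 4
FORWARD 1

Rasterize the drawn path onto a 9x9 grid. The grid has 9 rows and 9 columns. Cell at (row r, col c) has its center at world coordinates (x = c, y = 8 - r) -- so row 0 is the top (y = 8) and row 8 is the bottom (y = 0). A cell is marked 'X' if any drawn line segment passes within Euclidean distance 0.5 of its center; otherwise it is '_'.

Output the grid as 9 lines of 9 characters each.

Answer: _________
_________
_________
XXXXXXXXX
_________
_________
_________
_________
_________

Derivation:
Segment 0: (5,5) -> (8,5)
Segment 1: (8,5) -> (5,5)
Segment 2: (5,5) -> (1,5)
Segment 3: (1,5) -> (0,5)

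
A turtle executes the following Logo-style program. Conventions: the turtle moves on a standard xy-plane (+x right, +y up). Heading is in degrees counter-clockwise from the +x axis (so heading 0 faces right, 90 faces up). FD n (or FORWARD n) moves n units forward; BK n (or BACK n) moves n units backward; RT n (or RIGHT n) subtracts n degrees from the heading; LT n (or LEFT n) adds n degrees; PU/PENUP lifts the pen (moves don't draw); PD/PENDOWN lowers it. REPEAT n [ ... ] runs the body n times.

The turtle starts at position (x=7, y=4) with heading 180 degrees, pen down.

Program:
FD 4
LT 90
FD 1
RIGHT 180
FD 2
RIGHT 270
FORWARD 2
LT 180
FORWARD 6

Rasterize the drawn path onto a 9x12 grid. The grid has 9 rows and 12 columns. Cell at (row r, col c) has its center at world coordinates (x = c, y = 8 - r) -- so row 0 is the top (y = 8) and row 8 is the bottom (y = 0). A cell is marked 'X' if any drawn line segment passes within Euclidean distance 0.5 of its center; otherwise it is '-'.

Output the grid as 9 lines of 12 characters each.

Answer: ------------
------------
------------
-XXXXXXX----
---XXXXX----
---X--------
------------
------------
------------

Derivation:
Segment 0: (7,4) -> (3,4)
Segment 1: (3,4) -> (3,3)
Segment 2: (3,3) -> (3,5)
Segment 3: (3,5) -> (1,5)
Segment 4: (1,5) -> (7,5)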